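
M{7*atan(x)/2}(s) -7*pi*sec(pi*s/2)/(4*s)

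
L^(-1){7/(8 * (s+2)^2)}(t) 7 * t * exp(-2 * t)/8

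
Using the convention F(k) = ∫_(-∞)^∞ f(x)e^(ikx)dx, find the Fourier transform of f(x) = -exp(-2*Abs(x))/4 -1/(k^2+4)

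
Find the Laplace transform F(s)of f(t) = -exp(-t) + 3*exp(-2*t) 3/(s + 2)-1/(s + 1)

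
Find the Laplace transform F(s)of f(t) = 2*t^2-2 4/s^3-2/s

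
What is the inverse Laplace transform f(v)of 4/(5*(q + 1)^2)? 4*v*exp(-v)/5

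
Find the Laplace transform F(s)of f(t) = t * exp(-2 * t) (s + 2)^(-2)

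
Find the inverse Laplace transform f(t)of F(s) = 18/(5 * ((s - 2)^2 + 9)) 6 * exp(2 * t) * sin(3 * t)/5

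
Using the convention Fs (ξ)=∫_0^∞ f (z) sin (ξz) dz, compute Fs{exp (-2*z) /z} atan (ξ/2) 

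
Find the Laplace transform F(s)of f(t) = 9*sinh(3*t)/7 27/(7*(s^2 - 9))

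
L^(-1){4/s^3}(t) 2*t^2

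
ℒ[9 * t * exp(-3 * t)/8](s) 9/(8 * (s+3)^2)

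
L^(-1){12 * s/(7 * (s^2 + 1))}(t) 12 * cos(t)/7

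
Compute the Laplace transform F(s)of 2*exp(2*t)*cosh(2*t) 2*(s - 2)/(s*(s - 4))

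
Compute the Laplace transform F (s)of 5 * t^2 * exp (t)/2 5/ (s - 1)^3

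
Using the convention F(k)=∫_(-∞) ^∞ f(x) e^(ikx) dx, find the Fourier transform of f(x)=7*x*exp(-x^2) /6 7*I*sqrt(pi)*k*exp(-k^2/4) /12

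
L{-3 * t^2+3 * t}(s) 3/s^2 - 6/s^3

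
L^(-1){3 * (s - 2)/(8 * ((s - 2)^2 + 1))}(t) 3 * exp(2 * t) * cos(t)/8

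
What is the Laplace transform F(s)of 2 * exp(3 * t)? 2/(s - 3)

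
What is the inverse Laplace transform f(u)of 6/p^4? u^3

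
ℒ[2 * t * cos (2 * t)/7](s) 2 * (s^2 - 4)/ (7 * (s^2 + 4)^2)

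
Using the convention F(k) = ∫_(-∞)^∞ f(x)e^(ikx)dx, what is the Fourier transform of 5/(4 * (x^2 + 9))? 5 * pi * exp(-3 * Abs(k))/12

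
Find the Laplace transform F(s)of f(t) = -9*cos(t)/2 -9*s/(2*s^2 + 2)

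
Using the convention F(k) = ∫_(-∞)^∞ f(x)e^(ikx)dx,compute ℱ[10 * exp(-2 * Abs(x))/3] 40/(3 * (k^2 + 4))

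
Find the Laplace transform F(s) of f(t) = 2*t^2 4/s^3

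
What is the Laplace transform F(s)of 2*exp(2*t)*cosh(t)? 2*(s - 2)/((s - 2)^2 - 1)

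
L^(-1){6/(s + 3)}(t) 6 * exp(-3 * t)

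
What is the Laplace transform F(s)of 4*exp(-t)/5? 4/(5*(s + 1))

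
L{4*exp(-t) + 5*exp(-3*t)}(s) 5/(s + 3) + 4/(s + 1)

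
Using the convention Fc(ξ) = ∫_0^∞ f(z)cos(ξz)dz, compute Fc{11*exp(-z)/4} 11/(4*(ξ^2 + 1))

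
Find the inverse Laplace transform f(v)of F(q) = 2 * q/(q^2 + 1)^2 v * sin(v)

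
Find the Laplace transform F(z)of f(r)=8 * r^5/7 960/(7 * z^6)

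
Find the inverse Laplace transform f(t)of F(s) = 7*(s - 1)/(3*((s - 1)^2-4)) 7*exp(t)*cosh(2*t)/3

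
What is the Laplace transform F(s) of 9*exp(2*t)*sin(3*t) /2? 27/(2*((s - 2) ^2 + 9) ) 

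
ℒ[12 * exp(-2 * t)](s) 12/(s+2)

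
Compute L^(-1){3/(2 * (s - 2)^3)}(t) 3 * t^2 * exp(2 * t)/4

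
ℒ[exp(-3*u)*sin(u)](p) 1/((p + 3)^2 + 1)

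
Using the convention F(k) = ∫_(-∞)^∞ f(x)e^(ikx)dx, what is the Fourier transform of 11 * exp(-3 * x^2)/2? 11 * sqrt(3) * sqrt(pi) * exp(-k^2/12)/6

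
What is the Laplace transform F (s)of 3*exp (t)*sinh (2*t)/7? 6/ (7*( (s - 1)^2 - 4))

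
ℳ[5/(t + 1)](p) 5 * pi * csc(pi * p)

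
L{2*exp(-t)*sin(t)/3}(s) 2/(3*((s + 1)^2 + 1))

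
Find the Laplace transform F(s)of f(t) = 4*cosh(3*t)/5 4*s/(5*(s^2 - 9))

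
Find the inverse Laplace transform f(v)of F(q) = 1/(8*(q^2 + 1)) sin(v)/8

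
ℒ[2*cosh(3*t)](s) 2*s/(s^2 - 9)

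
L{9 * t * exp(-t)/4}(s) 9/(4 * (s + 1)^2)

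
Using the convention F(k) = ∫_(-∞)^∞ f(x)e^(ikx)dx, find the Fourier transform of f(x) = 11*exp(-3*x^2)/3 11*sqrt(3)*sqrt(pi)*exp(-k^2/12)/9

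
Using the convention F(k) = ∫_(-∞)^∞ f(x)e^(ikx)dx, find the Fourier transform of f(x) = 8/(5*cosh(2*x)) 4*pi/(5*cosh(pi*k/4))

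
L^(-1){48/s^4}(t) 8*t^3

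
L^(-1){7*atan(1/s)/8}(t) 7*sin(t)/(8*t)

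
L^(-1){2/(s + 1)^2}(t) 2 * t * exp(-t)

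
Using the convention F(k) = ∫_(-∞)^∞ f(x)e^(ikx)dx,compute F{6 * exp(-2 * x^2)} 3 * sqrt(2) * sqrt(pi) * exp(-k^2/8)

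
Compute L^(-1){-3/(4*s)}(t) -3/4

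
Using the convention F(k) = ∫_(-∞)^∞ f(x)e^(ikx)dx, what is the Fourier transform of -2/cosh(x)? -2 * pi/cosh(pi * k/2)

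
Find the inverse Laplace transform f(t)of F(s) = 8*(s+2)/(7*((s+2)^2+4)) 8*exp(-2*t)*cos(2*t)/7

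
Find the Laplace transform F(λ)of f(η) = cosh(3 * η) λ/(λ^2 - 9)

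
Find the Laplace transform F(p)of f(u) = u p^(-2)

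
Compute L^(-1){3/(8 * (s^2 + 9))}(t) sin(3 * t)/8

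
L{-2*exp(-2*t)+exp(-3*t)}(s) 1/(s+3) - 2/(s+2)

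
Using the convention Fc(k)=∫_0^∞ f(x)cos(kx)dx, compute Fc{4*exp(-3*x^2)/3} 2*sqrt(3)*sqrt(pi)*exp(-k^2/12)/9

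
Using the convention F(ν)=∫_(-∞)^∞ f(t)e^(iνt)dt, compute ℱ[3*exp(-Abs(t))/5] 6/(5*(ν^2 + 1))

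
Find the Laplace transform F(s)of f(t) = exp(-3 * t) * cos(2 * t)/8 (s + 3)/(8 * ((s + 3)^2 + 4))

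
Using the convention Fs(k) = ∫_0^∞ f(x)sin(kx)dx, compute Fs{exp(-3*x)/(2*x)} atan(k/3)/2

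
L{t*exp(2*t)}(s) (s - 2)^(-2)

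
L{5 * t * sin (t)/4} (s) 5 * s/ (2 * (s^2 + 1)^2)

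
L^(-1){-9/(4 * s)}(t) -9/4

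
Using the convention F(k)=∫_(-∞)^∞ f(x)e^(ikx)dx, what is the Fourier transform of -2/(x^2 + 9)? -2*pi*exp(-3*Abs(k))/3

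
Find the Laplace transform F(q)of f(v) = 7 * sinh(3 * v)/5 21/(5 * (q^2 - 9))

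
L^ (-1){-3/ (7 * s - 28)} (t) -3 * exp (4 * t)/7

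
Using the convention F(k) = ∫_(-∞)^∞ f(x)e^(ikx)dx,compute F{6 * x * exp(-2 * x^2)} 3 * sqrt(2) * I * sqrt(pi) * k * exp(-k^2/8)/4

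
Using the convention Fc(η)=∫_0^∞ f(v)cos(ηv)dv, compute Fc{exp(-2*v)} 2/(η^2+4)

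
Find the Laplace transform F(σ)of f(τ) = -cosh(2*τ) -σ/(σ^2 - 4)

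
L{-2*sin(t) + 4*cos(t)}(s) 4*s/(s^2 + 1) - 2/(s^2 + 1)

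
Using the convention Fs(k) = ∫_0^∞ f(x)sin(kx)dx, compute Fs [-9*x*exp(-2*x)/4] -9*k/(k^2+4)^2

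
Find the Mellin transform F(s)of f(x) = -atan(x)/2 pi*sec(pi*s/2)/(4*s)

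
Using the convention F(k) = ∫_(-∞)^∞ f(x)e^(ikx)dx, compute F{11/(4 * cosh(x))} 11 * pi/(4 * cosh(pi * k/2))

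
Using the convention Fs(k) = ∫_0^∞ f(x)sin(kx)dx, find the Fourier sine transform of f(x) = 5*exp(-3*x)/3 5*k/(3*(k^2 + 9))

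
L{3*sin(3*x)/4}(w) 9/(4*(w^2 + 9))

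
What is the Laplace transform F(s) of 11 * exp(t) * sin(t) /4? 11/(4 * ((s - 1) ^2+1) ) 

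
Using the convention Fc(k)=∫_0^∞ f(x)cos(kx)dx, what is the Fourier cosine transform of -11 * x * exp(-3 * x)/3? 11 * (k^2 - 9)/(3 * (k^2 + 9)^2)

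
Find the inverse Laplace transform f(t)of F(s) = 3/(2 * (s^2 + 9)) sin(3 * t)/2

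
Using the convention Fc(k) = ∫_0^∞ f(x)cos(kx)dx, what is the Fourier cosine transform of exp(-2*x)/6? 1/(3*(k^2 + 4))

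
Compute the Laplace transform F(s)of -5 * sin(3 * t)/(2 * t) -5 * atan(3/s)/2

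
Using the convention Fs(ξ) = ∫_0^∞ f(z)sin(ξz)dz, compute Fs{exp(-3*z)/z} atan(ξ/3)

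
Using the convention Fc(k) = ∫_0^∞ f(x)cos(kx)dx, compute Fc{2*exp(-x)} 2/(k^2 + 1)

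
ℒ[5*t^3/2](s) 15/s^4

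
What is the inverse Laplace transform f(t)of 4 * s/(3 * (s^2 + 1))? 4 * cos(t)/3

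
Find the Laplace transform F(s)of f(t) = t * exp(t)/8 1/(8 * (s - 1)^2)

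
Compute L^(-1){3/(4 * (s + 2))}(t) 3 * exp(-2 * t)/4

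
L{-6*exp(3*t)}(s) -6/(s - 3)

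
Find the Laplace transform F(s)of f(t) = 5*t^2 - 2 10/s^3 - 2/s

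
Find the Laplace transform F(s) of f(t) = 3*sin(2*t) 6/(s^2 + 4) 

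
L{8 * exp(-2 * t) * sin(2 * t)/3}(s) 16/(3 * ((s + 2)^2 + 4))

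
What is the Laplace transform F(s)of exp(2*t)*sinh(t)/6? 1/(6*((s - 2)^2 - 1))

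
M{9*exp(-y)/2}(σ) 9*gamma(σ)/2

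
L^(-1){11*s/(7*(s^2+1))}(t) 11*cos(t)/7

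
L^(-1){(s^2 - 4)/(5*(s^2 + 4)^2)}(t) t*cos(2*t)/5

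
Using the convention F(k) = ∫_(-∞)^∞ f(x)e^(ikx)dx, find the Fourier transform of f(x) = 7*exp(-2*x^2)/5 7*sqrt(2)*sqrt(pi)*exp(-k^2/8)/10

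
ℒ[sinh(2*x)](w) 2/(w^2 - 4)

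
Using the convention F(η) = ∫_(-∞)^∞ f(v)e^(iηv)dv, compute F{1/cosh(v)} pi/cosh(pi*η/2)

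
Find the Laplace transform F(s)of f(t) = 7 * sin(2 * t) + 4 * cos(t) 14/(s^2 + 4) + 4 * s/(s^2 + 1)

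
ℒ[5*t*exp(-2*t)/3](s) 5/(3*(s + 2)^2)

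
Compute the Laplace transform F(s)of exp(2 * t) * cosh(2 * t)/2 (s - 2)/(2 * s * (s - 4))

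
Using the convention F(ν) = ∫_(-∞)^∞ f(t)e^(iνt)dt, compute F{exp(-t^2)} sqrt(pi)*exp(-ν^2/4)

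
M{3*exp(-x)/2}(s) 3*gamma(s)/2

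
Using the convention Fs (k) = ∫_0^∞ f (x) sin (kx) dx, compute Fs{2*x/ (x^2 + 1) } pi*exp (-k) 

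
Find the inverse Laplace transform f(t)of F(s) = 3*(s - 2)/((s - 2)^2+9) 3*exp(2*t)*cos(3*t)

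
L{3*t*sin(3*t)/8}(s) 9*s/(4*(s^2 + 9)^2)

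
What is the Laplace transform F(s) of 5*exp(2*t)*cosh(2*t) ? 5*(s - 2) /(s*(s - 4) ) 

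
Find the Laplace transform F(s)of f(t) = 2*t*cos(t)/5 2*(s^2 - 1)/(5*(s^2+1)^2)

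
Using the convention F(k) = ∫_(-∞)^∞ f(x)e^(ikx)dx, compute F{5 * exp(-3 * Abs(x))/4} 15/(2 * (k^2 + 9))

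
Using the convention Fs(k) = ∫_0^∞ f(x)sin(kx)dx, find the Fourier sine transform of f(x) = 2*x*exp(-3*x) 12*k/(k^2 + 9)^2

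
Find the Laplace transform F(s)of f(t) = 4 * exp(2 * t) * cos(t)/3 4 * (s - 2)/(3 * ((s - 2)^2 + 1))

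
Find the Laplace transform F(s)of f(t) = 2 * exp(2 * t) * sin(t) 2/((s - 2)^2 + 1)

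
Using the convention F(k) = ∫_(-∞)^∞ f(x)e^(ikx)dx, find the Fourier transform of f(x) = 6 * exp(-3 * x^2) 2 * sqrt(3) * sqrt(pi) * exp(-k^2/12)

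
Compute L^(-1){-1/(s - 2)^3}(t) -t^2*exp(2*t)/2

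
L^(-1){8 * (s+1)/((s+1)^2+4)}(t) 8 * exp(-t) * cos(2 * t)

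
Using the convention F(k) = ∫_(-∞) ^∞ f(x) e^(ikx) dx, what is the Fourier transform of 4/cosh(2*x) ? 2*pi/cosh(pi*k/4) 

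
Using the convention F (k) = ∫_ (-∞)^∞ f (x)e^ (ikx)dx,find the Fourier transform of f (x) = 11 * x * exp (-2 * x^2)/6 11 * sqrt (2) * I * sqrt (pi) * k * exp (-k^2/8)/48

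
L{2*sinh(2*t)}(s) 4/(s^2 - 4)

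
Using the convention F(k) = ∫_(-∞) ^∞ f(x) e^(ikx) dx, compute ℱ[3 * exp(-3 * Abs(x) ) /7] 18/(7 * (k^2 + 9) ) 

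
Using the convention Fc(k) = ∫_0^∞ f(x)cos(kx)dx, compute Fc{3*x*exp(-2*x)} 3*(4 - k^2)/(k^2+4)^2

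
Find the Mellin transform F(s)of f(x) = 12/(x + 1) 12 * pi * csc(pi * s)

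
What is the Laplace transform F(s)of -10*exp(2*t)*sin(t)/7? -10/(7*(s - 2)^2 + 7)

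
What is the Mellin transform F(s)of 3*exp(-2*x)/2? 3*gamma(s)/(2*2^s)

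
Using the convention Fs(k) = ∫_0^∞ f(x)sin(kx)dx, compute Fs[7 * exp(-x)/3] 7 * k/(3 * (k^2+1))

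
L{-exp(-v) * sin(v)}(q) -1/((q + 1)^2 + 1)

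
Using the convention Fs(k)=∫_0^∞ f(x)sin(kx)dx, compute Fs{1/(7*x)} pi/14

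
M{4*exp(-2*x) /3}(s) 2^(2 - s)*gamma(s) /3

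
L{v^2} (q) 2/q^3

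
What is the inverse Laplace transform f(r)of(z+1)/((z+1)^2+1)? exp(-r) * cos(r)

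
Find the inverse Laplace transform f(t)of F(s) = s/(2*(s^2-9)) cosh(3*t)/2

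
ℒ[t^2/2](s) s^(-3)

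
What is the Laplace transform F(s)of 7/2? 7/(2 * s)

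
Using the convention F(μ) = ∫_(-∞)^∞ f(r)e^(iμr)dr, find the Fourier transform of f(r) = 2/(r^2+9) 2*pi*exp(-3*Abs(μ))/3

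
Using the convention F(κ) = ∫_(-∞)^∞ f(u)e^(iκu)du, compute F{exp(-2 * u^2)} sqrt(2) * sqrt(pi) * exp(-κ^2/8)/2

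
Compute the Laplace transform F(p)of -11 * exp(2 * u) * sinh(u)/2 -11/(2 * (p - 2)^2-2)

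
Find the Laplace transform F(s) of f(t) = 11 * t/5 11/(5 * s^2) 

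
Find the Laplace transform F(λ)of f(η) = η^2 2/λ^3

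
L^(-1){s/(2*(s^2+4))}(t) cos(2*t)/2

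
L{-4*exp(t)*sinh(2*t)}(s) -8/((s - 1)^2 - 4)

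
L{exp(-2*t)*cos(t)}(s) (s + 2)/((s + 2)^2 + 1)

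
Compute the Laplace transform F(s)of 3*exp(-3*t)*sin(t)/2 3/(2*((s+3)^2+1))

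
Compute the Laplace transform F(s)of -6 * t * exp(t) -6/(s - 1)^2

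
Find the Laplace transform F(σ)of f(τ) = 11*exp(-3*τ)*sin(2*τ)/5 22/(5*((σ + 3)^2 + 4))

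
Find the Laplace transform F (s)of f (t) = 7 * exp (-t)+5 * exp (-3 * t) 7/ (s+1)+5/ (s+3)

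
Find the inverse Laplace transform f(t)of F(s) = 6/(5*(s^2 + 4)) 3*sin(2*t)/5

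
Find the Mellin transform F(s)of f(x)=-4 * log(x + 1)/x 4 * pi * csc(pi * s)/(s - 1)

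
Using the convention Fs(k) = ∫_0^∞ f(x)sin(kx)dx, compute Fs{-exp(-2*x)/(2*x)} -atan(k/2)/2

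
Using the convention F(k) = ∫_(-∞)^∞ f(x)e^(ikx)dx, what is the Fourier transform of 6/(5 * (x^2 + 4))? 3 * pi * exp(-2 * Abs(k))/5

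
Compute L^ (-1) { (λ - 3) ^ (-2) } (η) η * exp (3 * η) 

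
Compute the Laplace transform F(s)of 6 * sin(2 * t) 12/(s^2+4)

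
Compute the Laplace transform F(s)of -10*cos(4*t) -10*s/(s^2+16)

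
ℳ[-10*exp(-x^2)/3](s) -5*gamma(s/2)/3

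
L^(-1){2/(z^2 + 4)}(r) sin(2 * r)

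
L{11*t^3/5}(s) 66/(5*s^4)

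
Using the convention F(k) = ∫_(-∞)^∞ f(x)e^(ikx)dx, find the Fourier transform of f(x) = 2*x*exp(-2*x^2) sqrt(2)*I*sqrt(pi)*k*exp(-k^2/8)/4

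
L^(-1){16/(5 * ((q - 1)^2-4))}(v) 8 * exp(v) * sinh(2 * v)/5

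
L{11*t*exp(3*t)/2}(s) 11/(2*(s - 3)^2)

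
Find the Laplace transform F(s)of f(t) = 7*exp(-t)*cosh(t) 7*(s + 1)/(s*(s + 2))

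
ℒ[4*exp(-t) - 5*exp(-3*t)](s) 4/(s + 1) - 5/(s + 3)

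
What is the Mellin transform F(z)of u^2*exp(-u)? gamma(z + 2)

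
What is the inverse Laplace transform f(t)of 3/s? 3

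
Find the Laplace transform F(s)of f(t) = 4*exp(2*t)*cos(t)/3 4*(s - 2)/(3*((s - 2)^2 + 1))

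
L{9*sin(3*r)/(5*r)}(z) 9*atan(3/z)/5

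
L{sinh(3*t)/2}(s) 3/(2*(s^2 - 9))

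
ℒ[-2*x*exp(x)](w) -2/(w - 1)^2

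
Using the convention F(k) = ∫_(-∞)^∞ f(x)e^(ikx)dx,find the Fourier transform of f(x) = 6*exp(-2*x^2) 3*sqrt(2)*sqrt(pi)*exp(-k^2/8)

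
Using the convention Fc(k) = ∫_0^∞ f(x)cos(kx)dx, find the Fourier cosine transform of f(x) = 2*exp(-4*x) 8/(k^2+16)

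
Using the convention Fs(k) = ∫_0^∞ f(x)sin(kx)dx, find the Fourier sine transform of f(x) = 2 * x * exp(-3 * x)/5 12 * k/(5 * (k^2 + 9)^2)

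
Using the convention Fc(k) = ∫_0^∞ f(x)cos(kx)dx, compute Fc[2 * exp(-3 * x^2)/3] sqrt(3) * sqrt(pi) * exp(-k^2/12)/9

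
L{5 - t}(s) 5/s - 1/s^2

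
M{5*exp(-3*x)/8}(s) 5*gamma(s)/(8*3^s)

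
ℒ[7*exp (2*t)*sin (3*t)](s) 21/ ( (s - 2)^2 + 9)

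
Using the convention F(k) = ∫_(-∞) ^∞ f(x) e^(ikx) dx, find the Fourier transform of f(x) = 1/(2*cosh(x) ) pi/(2*cosh(pi*k/2) ) 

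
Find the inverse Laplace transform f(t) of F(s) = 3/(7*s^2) 3*t/7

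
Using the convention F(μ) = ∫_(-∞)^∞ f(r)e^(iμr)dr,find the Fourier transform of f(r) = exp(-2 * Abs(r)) 4/(μ^2 + 4)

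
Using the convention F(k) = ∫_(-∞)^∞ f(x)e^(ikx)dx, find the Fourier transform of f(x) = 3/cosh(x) 3 * pi/cosh(pi * k/2)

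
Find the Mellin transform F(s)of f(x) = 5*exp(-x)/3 5*gamma(s)/3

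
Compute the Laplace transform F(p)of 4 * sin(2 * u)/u 4 * atan(2/p)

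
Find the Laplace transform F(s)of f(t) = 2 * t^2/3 4/(3 * s^3)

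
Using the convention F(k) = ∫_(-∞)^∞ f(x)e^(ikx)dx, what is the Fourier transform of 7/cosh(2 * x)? 7 * pi/(2 * cosh(pi * k/4))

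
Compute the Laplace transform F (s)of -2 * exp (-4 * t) -2/ (s+4)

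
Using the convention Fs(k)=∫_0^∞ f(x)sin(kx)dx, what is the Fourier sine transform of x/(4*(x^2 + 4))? pi*exp(-2*k)/8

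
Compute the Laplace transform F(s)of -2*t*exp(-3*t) -2/(s + 3)^2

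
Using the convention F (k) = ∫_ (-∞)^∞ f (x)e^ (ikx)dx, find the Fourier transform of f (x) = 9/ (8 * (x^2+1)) 9 * pi * exp (-Abs (k))/8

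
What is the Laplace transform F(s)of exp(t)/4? 1/(4*(s - 1))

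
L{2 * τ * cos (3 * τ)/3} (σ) 2 * (σ^2 - 9)/ (3 * (σ^2+9)^2)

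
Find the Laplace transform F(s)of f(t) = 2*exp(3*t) 2/(s - 3)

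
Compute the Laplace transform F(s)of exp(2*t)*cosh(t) (s - 2)/((s - 2)^2 - 1)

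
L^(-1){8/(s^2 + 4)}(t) 4*sin(2*t)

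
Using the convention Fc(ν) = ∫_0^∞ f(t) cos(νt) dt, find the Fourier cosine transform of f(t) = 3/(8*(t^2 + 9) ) pi*exp(-3*ν) /16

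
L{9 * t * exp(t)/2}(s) 9/(2 * (s - 1)^2)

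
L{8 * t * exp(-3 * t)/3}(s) 8/(3 * (s + 3)^2)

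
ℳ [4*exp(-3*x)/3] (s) 4*gamma(s)/(3*3^s)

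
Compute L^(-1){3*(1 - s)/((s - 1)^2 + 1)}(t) -3*exp(t)*cos(t)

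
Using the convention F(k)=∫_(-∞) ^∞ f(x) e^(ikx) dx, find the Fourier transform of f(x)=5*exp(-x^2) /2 5*sqrt(pi)*exp(-k^2/4) /2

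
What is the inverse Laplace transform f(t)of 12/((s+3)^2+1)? 12*exp(-3*t)*sin(t)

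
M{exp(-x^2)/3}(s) gamma(s/2)/6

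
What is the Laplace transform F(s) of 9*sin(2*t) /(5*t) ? 9*atan(2/s) /5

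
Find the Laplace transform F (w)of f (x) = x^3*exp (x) 6/ (w - 1)^4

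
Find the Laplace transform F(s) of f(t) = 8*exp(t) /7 8/(7*(s - 1) ) 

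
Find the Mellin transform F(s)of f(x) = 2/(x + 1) 2 * pi * csc(pi * s)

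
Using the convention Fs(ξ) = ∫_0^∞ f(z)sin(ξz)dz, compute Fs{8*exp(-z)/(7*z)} 8*atan(ξ)/7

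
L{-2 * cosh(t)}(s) -2 * s/(s^2 - 1)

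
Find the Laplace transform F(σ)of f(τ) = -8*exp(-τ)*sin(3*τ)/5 -24/(5*(σ+1)^2+45)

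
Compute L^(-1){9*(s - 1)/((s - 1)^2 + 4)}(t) 9*exp(t)*cos(2*t)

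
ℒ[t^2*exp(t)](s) 2/(s - 1)^3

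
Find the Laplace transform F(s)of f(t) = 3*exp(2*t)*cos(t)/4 3*(s - 2)/(4*((s - 2)^2 + 1))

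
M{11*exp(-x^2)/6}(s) 11*gamma(s/2)/12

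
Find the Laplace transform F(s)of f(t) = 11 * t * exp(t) 11/(s - 1)^2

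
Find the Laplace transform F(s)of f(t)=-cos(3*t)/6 -s/(6*s^2 + 54)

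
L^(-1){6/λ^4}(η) η^3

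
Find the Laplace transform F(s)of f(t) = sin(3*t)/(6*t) atan(3/s)/6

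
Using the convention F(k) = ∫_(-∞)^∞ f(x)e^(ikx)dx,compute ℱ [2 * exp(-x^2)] 2 * sqrt(pi) * exp(-k^2/4)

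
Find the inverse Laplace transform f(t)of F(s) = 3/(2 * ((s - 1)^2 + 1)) 3 * exp(t) * sin(t)/2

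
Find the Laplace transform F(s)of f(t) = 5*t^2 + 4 10/s^3 + 4/s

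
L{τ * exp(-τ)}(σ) (σ+1)^(-2)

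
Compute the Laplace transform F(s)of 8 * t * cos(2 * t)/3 8 * (s^2-4)/(3 * (s^2 + 4)^2)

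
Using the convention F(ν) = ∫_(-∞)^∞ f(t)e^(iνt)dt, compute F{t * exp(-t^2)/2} I * sqrt(pi) * ν * exp(-ν^2/4)/4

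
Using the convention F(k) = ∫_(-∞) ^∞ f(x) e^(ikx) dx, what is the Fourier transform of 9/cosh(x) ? 9*pi/cosh(pi*k/2) 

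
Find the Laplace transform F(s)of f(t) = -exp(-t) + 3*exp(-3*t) 3/(s + 3)-1/(s + 1)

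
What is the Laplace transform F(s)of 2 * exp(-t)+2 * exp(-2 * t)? 2/(s+1)+2/(s+2)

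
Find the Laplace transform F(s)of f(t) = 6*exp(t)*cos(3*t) 6*(s - 1)/((s - 1)^2 + 9)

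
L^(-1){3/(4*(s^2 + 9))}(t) sin(3*t)/4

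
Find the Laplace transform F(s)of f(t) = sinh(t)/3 1/(3*(s^2 - 1))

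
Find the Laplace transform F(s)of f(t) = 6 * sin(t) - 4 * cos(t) 6/(s^2 + 1) - 4 * s/(s^2 + 1)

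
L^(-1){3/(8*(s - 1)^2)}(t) 3*t*exp(t)/8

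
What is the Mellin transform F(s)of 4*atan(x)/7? -2*pi*sec(pi*s/2)/(7*s)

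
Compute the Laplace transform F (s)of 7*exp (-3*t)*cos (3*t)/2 7*(s+3)/ (2*( (s+3)^2+9))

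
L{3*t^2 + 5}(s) 5/s + 6/s^3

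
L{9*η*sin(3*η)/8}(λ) 27*λ/(4*(λ^2 + 9)^2)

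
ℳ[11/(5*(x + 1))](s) 11*pi*csc(pi*s)/5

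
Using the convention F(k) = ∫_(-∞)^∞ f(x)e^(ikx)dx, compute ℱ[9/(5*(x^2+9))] 3*pi*exp(-3*Abs(k))/5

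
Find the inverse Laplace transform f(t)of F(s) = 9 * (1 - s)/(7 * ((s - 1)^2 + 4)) -9 * exp(t) * cos(2 * t)/7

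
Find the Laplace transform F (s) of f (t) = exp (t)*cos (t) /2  (s - 1) / (2*( (s - 1) ^2+1) ) 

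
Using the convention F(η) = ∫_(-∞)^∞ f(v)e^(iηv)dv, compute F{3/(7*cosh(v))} 3*pi/(7*cosh(pi*η/2))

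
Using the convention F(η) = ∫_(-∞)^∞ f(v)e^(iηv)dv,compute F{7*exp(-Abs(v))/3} 14/(3*(η^2 + 1))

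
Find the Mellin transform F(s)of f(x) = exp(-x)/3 gamma(s)/3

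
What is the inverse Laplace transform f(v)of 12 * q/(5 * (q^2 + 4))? 12 * cos(2 * v)/5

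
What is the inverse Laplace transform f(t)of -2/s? -2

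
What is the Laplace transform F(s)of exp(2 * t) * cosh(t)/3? (s - 2)/(3 * ((s - 2)^2 - 1))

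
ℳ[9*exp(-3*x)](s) 3^(2 - s)*gamma(s)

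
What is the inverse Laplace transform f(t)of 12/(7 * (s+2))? 12 * exp(-2 * t)/7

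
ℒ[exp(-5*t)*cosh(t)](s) (s + 5)/((s + 5)^2-1)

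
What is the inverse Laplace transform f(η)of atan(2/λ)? sin(2 * η)/η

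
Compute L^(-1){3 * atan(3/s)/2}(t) 3 * sin(3 * t)/(2 * t)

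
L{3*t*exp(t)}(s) 3/(s - 1)^2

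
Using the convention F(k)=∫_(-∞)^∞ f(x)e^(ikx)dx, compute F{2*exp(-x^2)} 2*sqrt(pi)*exp(-k^2/4)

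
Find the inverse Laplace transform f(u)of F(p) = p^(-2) u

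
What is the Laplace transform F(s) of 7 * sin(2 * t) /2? 7/(s^2 + 4) 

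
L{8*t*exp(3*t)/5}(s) 8/(5*(s - 3)^2)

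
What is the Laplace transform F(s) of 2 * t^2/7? 4/(7 * s^3) 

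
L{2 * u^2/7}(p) 4/(7 * p^3)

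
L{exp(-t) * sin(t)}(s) 1/((s + 1)^2 + 1)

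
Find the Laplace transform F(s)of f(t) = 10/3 10/(3*s)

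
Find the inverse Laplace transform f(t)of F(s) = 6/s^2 6*t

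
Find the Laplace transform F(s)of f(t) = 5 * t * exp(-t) 5/(s+1)^2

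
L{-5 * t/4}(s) -5/(4 * s^2)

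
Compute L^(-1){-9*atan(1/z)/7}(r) -9*sin(r)/(7*r)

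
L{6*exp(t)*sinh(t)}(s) 6/(s*(s - 2))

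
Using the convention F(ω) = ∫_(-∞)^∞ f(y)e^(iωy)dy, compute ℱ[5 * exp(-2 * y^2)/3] 5 * sqrt(2) * sqrt(pi) * exp(-ω^2/8)/6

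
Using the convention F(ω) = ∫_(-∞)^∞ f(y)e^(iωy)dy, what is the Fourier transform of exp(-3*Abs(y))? 6/(ω^2 + 9)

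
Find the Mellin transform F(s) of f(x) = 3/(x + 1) 3 * pi * csc(pi * s) 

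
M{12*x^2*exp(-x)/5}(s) 12*gamma(s + 2)/5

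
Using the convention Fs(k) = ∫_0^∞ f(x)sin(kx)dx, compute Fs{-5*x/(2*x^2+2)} -5*pi*exp(-k)/4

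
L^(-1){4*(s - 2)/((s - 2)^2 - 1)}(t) 4*exp(2*t)*cosh(t)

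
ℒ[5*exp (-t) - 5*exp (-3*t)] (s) 5/ (s + 1) - 5/ (s + 3)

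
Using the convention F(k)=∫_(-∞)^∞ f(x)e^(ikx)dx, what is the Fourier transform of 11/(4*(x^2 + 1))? 11*pi*exp(-Abs(k))/4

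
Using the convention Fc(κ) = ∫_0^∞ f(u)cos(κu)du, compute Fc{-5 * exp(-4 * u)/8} -5/(2 * κ^2 + 32)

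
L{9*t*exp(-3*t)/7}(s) 9/(7*(s + 3)^2)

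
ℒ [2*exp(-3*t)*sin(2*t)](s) 4/((s + 3)^2 + 4)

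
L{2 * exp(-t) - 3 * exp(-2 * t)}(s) 2/(s + 1) - 3/(s + 2)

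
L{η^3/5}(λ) 6/(5*λ^4)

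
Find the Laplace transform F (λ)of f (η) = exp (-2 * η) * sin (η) 1/ ( (λ + 2)^2 + 1)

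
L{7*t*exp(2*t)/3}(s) 7/(3*(s - 2)^2)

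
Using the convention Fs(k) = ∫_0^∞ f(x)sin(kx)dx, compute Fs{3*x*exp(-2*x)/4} 3*k/(k^2+4)^2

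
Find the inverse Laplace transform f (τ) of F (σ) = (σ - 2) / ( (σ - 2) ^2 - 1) exp (2*τ)*cosh (τ) 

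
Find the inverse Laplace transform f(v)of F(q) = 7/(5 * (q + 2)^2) 7 * v * exp(-2 * v)/5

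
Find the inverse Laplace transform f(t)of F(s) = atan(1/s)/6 sin(t)/(6 * t)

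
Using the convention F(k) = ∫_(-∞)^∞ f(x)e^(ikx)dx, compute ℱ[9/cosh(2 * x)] 9 * pi/(2 * cosh(pi * k/4))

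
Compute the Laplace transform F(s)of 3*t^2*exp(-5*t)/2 3/(s + 5)^3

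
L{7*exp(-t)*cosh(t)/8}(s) 7*(s+1)/(8*s*(s+2))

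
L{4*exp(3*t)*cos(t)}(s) 4*(s - 3)/((s - 3)^2 + 1)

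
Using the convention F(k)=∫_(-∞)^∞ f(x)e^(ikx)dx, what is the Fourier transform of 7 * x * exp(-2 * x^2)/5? 7 * sqrt(2) * I * sqrt(pi) * k * exp(-k^2/8)/40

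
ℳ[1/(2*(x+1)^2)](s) (-pi*s+pi)/(2*sin(pi*s))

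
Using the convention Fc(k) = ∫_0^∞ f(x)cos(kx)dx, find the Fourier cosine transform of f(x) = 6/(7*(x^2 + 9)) pi*exp(-3*k)/7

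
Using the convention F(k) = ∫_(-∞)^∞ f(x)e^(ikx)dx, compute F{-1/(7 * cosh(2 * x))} -pi/(14 * cosh(pi * k/4))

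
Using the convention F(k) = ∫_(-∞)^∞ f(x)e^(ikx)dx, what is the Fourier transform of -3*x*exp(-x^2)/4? -3*I*sqrt(pi)*k*exp(-k^2/4)/8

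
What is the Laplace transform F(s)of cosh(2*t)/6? s/(6*(s^2 - 4))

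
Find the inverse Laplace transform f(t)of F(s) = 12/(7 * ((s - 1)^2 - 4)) 6 * exp(t) * sinh(2 * t)/7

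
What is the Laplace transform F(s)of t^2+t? 2/s^3+s^(-2)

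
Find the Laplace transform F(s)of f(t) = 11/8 11/(8 * s)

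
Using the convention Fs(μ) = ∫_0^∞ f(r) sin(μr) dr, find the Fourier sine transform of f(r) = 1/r pi/2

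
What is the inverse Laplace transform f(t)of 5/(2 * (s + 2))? 5 * exp(-2 * t)/2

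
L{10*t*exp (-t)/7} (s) 10/ (7*(s + 1)^2)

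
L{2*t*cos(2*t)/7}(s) 2*(s^2 - 4)/(7*(s^2 + 4)^2)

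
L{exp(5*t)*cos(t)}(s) (s - 5)/((s - 5)^2 + 1)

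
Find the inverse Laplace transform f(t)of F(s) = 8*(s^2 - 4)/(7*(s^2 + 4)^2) 8*t*cos(2*t)/7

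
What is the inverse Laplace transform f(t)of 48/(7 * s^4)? 8 * t^3/7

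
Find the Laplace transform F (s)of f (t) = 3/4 3/ (4*s)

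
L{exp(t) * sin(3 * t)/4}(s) 3/(4 * ((s - 1)^2 + 9))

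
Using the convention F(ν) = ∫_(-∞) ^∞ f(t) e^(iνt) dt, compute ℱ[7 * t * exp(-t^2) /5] 7 * I * sqrt(pi) * ν * exp(-ν^2/4) /10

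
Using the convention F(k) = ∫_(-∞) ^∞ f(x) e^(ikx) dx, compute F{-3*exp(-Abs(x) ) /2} -3/(k^2 + 1) 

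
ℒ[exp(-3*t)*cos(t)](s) (s + 3) /((s + 3) ^2 + 1) 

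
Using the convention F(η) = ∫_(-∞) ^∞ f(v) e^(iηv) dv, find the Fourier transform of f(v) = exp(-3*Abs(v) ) 6/(η^2+9) 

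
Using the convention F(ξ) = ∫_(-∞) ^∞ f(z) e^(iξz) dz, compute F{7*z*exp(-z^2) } 7*I*sqrt(pi)*ξ*exp(-ξ^2/4) /2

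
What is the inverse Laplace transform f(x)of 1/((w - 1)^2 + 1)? exp(x)*sin(x)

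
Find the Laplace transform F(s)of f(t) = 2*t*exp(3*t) 2/(s - 3)^2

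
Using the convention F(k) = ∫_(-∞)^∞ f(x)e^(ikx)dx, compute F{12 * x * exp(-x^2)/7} 6 * I * sqrt(pi) * k * exp(-k^2/4)/7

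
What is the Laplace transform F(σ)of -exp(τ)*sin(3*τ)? -3/((σ - 1)^2+9)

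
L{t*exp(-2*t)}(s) (s+2)^(-2)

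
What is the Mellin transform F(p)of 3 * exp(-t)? 3 * gamma(p)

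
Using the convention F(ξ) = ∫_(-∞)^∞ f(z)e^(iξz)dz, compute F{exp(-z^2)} sqrt(pi)*exp(-ξ^2/4)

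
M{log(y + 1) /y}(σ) -pi * csc(pi * σ) /(σ - 1) 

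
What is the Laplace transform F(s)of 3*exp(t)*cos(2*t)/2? 3*(s - 1)/(2*((s - 1)^2+4))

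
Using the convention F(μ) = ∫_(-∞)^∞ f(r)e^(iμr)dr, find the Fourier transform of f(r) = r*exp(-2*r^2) sqrt(2)*I*sqrt(pi)*μ*exp(-μ^2/8)/8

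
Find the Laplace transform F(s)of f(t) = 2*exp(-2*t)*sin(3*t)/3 2/((s + 2)^2 + 9)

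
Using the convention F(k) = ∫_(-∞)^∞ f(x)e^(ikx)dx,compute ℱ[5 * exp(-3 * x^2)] 5 * sqrt(3) * sqrt(pi) * exp(-k^2/12)/3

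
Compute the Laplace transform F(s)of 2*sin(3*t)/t 2*atan(3/s)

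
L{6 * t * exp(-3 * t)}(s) 6/(s+3)^2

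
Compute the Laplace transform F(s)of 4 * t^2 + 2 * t 2/s^2 + 8/s^3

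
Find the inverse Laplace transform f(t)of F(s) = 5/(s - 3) 5*exp(3*t)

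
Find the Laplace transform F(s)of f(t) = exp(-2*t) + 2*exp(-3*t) 2/(s + 3) + 1/(s + 2)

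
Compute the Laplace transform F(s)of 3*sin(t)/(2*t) 3*atan(1/s)/2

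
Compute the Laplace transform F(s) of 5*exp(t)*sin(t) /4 5/(4*((s - 1) ^2 + 1) ) 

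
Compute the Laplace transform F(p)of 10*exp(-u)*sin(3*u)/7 30/(7*((p + 1)^2 + 9))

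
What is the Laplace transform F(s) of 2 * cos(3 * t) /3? 2 * s/(3 * (s^2 + 9) ) 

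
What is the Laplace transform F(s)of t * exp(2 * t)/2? 1/(2 * (s - 2)^2)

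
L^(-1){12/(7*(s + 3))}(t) 12*exp(-3*t)/7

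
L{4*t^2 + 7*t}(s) 7/s^2 + 8/s^3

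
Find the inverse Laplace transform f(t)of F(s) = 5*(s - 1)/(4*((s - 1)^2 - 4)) 5*exp(t)*cosh(2*t)/4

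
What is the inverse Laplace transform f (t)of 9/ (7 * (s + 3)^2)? 9 * t * exp (-3 * t)/7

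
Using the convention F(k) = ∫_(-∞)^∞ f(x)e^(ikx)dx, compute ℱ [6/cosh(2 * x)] 3 * pi/cosh(pi * k/4)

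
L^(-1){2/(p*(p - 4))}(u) exp(2*u)*sinh(2*u)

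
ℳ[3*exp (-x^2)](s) 3*gamma (s/2)/2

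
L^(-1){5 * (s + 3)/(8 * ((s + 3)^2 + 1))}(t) 5 * exp(-3 * t) * cos(t)/8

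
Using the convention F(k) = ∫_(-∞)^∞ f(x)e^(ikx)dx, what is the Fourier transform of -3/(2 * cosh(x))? -3 * pi/(2 * cosh(pi * k/2))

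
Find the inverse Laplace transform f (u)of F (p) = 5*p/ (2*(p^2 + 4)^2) 5*u*sin (2*u)/8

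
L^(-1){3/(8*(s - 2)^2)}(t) 3*t*exp(2*t)/8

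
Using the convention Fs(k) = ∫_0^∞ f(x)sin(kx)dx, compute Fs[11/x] 11 * pi/2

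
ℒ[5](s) 5/s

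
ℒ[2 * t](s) 2/s^2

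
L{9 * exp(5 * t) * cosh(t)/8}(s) 9 * (s - 5)/(8 * ((s - 5)^2 - 1))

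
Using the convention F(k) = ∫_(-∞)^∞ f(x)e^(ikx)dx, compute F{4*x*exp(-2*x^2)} sqrt(2)*I*sqrt(pi)*k*exp(-k^2/8)/2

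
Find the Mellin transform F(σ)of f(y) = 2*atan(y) -pi*sec(pi*σ/2)/σ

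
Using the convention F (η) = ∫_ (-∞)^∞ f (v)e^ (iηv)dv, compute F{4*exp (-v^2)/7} 4*sqrt (pi)*exp (-η^2/4)/7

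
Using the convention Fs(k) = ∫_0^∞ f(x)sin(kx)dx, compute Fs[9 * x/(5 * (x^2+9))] 9 * pi * exp(-3 * k)/10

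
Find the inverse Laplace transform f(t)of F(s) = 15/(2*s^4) 5*t^3/4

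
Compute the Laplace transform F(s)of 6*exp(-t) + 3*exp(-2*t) 6/(s + 1) + 3/(s + 2)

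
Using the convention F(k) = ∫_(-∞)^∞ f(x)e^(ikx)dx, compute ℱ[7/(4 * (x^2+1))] 7 * pi * exp(-Abs(k))/4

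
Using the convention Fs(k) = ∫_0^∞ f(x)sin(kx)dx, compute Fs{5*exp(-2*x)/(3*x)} 5*atan(k/2)/3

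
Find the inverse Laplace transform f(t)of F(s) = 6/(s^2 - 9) 2*sinh(3*t)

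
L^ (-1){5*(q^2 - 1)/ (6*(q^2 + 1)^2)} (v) 5*v*cos (v)/6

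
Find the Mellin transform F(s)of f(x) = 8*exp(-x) 8*gamma(s)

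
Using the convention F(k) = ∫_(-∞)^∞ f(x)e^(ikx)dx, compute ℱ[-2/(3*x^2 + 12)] -pi*exp(-2*Abs(k))/3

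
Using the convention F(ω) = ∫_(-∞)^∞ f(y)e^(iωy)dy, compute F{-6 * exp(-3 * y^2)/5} -2 * sqrt(3) * sqrt(pi) * exp(-ω^2/12)/5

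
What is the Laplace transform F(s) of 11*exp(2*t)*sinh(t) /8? 11/(8*((s - 2) ^2 - 1) ) 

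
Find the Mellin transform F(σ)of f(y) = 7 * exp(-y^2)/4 7 * gamma(σ/2)/8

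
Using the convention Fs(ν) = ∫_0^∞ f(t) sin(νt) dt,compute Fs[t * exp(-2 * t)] 4 * ν/(ν^2 + 4) ^2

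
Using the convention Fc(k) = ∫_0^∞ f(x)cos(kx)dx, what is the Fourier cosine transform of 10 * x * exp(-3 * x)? 10 * (9 - k^2)/(k^2 + 9)^2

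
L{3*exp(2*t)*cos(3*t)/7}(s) 3*(s - 2)/(7*((s - 2)^2 + 9))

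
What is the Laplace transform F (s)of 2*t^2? 4/s^3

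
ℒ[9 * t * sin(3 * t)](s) 54 * s/(s^2 + 9)^2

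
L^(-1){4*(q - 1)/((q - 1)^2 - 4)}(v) 4*exp(v)*cosh(2*v)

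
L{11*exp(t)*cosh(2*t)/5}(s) 11*(s - 1)/(5*((s - 1)^2 - 4))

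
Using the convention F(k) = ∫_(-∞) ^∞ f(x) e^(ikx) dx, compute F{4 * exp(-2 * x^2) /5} 2 * sqrt(2) * sqrt(pi) * exp(-k^2/8) /5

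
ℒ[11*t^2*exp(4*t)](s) 22/(s - 4)^3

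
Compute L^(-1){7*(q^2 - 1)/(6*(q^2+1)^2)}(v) 7*v*cos(v)/6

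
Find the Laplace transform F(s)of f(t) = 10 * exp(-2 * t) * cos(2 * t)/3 10 * (s + 2)/(3 * ((s + 2)^2 + 4))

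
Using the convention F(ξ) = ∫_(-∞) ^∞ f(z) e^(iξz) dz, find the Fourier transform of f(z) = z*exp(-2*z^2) sqrt(2)*I*sqrt(pi)*ξ*exp(-ξ^2/8) /8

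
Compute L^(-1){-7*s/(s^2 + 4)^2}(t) -7*t*sin(2*t)/4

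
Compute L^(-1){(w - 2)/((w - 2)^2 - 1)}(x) exp(2 * x) * cosh(x)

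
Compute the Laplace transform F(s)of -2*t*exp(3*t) -2/(s - 3)^2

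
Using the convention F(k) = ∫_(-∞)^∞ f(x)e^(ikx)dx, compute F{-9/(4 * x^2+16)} -9 * pi * exp(-2 * Abs(k))/8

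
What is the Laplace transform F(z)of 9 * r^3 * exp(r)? 54/(z - 1)^4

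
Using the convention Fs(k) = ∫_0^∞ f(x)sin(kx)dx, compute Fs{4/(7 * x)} 2 * pi/7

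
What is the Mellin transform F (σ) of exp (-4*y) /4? gamma (σ) / (4*2^ (2*σ) ) 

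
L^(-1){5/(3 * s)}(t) 5/3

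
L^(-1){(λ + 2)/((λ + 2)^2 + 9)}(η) exp(-2*η)*cos(3*η)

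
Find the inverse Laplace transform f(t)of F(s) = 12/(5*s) 12/5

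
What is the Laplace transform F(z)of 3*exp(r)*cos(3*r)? 3*(z - 1)/((z - 1)^2 + 9)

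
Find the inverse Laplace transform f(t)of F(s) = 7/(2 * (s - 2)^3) 7 * t^2 * exp(2 * t)/4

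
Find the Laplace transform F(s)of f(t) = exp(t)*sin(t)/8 1/(8*((s - 1)^2 + 1))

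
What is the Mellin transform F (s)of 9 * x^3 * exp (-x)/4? 9 * gamma (s + 3)/4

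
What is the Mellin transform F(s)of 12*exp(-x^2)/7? 6*gamma(s/2)/7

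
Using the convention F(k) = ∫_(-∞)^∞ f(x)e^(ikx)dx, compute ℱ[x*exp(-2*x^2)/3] sqrt(2)*I*sqrt(pi)*k*exp(-k^2/8)/24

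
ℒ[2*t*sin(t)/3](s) 4*s/(3*(s^2 + 1)^2)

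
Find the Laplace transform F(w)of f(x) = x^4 24/w^5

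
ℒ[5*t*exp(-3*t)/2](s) 5/(2*(s + 3)^2)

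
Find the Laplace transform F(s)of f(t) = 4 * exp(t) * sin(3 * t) 12/((s - 1)^2 + 9)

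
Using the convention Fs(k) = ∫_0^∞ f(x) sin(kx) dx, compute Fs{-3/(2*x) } -3*pi/4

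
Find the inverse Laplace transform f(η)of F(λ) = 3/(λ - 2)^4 η^3*exp(2*η)/2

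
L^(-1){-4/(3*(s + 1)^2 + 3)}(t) -4*exp(-t)*sin(t)/3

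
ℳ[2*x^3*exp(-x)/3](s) 2*gamma(s + 3)/3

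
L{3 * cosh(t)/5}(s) 3 * s/(5 * (s^2 - 1))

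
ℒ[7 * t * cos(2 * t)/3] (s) 7 * (s^2-4)/(3 * (s^2 + 4)^2)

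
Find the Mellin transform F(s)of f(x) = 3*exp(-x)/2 3*gamma(s)/2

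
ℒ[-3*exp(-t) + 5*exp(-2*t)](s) 5/(s + 2) - 3/(s + 1) 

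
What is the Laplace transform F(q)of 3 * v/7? 3/(7 * q^2)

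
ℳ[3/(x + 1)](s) 3*pi*csc(pi*s)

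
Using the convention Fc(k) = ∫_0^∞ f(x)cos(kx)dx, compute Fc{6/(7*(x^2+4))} 3*pi*exp(-2*k)/14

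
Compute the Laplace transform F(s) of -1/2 -1/(2*s) 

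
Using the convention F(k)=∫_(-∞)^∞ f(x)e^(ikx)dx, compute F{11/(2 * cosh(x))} 11 * pi/(2 * cosh(pi * k/2))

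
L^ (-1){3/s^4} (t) t^3/2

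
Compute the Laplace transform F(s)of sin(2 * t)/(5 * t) atan(2/s)/5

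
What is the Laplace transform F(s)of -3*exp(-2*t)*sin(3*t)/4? -9/(4*(s + 2)^2 + 36)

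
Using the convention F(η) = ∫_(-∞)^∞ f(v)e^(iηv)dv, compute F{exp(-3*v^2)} sqrt(3)*sqrt(pi)*exp(-η^2/12)/3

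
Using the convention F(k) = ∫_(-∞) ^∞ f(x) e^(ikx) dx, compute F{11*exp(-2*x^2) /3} 11*sqrt(2)*sqrt(pi)*exp(-k^2/8) /6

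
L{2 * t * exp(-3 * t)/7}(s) 2/(7 * (s + 3)^2)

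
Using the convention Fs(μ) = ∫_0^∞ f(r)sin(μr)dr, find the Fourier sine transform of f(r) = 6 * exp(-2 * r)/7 6 * μ/(7 * (μ^2 + 4))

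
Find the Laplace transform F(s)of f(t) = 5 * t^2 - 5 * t 10/s^3 - 5/s^2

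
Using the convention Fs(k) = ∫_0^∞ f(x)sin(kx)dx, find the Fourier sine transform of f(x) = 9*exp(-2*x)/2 9*k/(2*(k^2 + 4))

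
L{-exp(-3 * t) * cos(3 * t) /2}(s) (-s - 3) /(2 * ((s + 3) ^2 + 9) ) 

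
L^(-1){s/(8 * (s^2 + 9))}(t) cos(3 * t)/8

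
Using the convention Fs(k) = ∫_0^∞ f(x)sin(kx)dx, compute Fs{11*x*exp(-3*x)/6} 11*k/(k^2 + 9)^2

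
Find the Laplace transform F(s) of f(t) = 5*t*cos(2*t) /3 5*(s^2 - 4) /(3*(s^2 + 4) ^2) 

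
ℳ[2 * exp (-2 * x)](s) 2^ (1 - s) * gamma (s)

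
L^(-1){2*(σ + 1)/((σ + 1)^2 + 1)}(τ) 2*exp(-τ)*cos(τ)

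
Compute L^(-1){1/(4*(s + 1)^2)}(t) t*exp(-t)/4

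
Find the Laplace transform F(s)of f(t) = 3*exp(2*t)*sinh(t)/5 3/(5*((s - 2)^2 - 1))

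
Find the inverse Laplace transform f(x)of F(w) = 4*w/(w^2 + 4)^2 x*sin(2*x)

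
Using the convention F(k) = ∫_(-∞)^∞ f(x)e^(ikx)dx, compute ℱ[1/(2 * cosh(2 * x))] pi/(4 * cosh(pi * k/4))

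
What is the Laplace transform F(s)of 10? 10/s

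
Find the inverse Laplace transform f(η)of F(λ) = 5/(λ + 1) 5*exp(-η)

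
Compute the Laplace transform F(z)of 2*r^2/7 4/(7*z^3)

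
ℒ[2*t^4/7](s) 48/(7*s^5)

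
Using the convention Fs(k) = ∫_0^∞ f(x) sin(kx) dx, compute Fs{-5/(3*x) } -5*pi/6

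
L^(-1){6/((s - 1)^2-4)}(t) 3*exp(t)*sinh(2*t)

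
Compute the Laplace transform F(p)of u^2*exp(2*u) 2/(p - 2)^3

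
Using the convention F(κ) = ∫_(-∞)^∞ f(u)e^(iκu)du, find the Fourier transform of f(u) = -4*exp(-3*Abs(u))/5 -24/(5*κ^2 + 45)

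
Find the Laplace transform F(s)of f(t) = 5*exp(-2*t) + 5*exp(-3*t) 5/(s + 2) + 5/(s + 3)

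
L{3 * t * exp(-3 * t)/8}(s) 3/(8 * (s + 3)^2)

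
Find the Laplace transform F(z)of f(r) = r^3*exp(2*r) 6/(z - 2)^4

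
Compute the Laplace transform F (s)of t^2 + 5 2/s^3 + 5/s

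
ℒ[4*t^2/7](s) 8/(7*s^3)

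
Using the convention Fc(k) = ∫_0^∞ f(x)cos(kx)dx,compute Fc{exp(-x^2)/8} sqrt(pi) * exp(-k^2/4)/16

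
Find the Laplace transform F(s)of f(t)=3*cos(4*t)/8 3*s/(8*(s^2 + 16))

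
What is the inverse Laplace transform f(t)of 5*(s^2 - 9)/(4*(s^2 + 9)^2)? 5*t*cos(3*t)/4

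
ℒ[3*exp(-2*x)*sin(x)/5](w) 3/(5*((w + 2)^2 + 1))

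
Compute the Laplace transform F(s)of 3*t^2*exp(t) 6/(s - 1)^3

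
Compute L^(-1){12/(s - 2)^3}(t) 6 * t^2 * exp(2 * t)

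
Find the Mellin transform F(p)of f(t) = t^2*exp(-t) gamma(p+2)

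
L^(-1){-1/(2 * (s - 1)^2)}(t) -t * exp(t)/2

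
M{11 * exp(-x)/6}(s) 11 * gamma(s)/6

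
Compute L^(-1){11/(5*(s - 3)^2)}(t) 11*t*exp(3*t)/5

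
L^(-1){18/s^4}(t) 3 * t^3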